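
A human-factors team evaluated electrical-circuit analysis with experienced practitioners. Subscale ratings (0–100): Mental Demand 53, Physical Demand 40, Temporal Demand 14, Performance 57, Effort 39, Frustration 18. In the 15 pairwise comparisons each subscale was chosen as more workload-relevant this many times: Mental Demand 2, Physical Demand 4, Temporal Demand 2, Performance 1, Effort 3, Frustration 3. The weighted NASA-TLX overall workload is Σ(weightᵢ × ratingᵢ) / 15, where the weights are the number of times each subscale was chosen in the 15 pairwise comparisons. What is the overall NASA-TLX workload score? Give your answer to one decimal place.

The tallies are the weights (they sum to 15).
Weighted sum = 2·53 + 4·40 + 2·14 + 1·57 + 3·39 + 3·18
            = 106 + 160 + 28 + 57 + 117 + 54 = 522.
Overall workload = 522 / 15 = 34.8000 ≈ 34.8.

34.8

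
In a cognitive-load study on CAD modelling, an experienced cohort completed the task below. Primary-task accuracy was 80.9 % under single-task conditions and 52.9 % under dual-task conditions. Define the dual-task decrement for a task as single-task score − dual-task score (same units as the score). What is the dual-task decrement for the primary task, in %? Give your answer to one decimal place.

28.0

Decrement = 80.9 − 52.9 = 28.0000 % ≈ 28.0 %.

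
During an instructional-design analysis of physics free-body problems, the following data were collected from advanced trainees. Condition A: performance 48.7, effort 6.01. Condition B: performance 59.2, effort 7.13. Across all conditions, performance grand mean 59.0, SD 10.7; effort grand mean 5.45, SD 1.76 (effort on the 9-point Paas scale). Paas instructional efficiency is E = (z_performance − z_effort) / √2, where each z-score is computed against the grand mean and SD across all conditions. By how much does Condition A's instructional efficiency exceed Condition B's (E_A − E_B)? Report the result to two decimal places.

Condition A: z_P = (48.7 − 59.0)/10.7 = -0.9626; z_E = (6.01 − 5.45)/1.76 = 0.3182; E_A = (-0.9626 − 0.3182)/√2 = -0.9057.
Condition B: z_P = (59.2 − 59.0)/10.7 = 0.0187; z_E = (7.13 − 5.45)/1.76 = 0.9545; E_B = (0.0187 − 0.9545)/√2 = -0.6617.
E_A − E_B = -0.9057 − (-0.6617) = -0.2440 ≈ -0.24.

-0.24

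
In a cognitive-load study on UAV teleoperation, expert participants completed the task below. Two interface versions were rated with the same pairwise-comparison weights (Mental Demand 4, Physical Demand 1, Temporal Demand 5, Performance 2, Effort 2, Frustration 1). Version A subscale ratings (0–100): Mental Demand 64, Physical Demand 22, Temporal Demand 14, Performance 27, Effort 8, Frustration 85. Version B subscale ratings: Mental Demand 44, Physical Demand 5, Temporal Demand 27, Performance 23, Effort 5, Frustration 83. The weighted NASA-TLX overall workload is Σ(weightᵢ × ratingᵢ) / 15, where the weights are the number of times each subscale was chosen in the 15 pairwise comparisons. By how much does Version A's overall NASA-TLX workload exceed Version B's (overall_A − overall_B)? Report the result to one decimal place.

3.2

Version A weighted sum = 4·64 + 1·22 + 5·14 + 2·27 + 2·8 + 1·85 = 256 + 22 + 70 + 54 + 16 + 85 = 503; overall_A = 503/15 = 33.5333.
Version B weighted sum = 4·44 + 1·5 + 5·27 + 2·23 + 2·5 + 1·83 = 176 + 5 + 135 + 46 + 10 + 83 = 455; overall_B = 455/15 = 30.3333.
Difference = 33.5333 − 30.3333 = 3.2000 ≈ 3.2.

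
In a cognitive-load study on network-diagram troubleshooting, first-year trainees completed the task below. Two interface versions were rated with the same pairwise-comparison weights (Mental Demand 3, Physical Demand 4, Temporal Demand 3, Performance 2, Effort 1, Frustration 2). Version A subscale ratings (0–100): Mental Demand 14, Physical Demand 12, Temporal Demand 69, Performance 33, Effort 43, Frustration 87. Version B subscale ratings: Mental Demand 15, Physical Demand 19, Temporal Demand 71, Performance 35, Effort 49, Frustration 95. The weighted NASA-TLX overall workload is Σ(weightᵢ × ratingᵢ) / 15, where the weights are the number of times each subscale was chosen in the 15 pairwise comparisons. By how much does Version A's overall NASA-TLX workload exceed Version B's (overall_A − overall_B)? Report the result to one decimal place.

Version A weighted sum = 3·14 + 4·12 + 3·69 + 2·33 + 1·43 + 2·87 = 42 + 48 + 207 + 66 + 43 + 174 = 580; overall_A = 580/15 = 38.6667.
Version B weighted sum = 3·15 + 4·19 + 3·71 + 2·35 + 1·49 + 2·95 = 45 + 76 + 213 + 70 + 49 + 190 = 643; overall_B = 643/15 = 42.8667.
Difference = 38.6667 − 42.8667 = -4.2000 ≈ -4.2.

-4.2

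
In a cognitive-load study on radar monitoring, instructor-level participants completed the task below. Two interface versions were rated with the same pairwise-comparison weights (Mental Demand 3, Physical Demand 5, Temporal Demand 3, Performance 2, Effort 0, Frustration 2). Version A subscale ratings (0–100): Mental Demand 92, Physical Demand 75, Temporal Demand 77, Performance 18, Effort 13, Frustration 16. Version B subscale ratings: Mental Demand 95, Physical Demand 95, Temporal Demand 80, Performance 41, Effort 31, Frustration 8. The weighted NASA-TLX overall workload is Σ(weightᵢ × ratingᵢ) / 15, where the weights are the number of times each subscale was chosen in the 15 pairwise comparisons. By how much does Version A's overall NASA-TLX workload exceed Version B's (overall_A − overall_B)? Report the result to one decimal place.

-9.9

Version A weighted sum = 3·92 + 5·75 + 3·77 + 2·18 + 0·13 + 2·16 = 276 + 375 + 231 + 36 + 0 + 32 = 950; overall_A = 950/15 = 63.3333.
Version B weighted sum = 3·95 + 5·95 + 3·80 + 2·41 + 0·31 + 2·8 = 285 + 475 + 240 + 82 + 0 + 16 = 1098; overall_B = 1098/15 = 73.2000.
Difference = 63.3333 − 73.2000 = -9.8667 ≈ -9.9.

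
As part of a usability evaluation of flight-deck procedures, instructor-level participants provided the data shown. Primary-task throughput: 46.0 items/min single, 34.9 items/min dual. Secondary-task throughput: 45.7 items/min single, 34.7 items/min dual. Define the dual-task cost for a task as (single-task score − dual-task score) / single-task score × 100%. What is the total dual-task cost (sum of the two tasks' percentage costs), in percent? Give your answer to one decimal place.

48.2

Primary cost = (46.0 − 34.9) / 46.0 × 100% = 24.1304%.
Secondary cost = (45.7 − 34.7) / 45.7 × 100% = 24.0700%.
Total = 24.1304% + 24.0700% = 48.2004% ≈ 48.2%.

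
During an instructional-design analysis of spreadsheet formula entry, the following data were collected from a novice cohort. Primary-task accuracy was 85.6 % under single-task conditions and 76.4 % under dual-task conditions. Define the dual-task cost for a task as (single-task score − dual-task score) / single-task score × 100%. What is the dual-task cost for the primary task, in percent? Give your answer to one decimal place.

Cost = (85.6 − 76.4) / 85.6 × 100%
     = 9.2000 / 85.6 × 100% = 10.7477%.
≈ 10.7%.

10.7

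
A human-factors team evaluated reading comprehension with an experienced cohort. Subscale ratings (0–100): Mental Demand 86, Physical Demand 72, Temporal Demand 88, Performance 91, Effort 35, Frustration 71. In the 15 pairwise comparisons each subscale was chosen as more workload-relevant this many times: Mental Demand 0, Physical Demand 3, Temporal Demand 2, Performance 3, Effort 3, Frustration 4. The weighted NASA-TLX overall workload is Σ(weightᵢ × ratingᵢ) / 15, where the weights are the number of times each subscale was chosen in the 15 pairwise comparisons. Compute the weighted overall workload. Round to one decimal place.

70.3

The tallies are the weights (they sum to 15).
Weighted sum = 0·86 + 3·72 + 2·88 + 3·91 + 3·35 + 4·71
            = 0 + 216 + 176 + 273 + 105 + 284 = 1054.
Overall workload = 1054 / 15 = 70.2667 ≈ 70.3.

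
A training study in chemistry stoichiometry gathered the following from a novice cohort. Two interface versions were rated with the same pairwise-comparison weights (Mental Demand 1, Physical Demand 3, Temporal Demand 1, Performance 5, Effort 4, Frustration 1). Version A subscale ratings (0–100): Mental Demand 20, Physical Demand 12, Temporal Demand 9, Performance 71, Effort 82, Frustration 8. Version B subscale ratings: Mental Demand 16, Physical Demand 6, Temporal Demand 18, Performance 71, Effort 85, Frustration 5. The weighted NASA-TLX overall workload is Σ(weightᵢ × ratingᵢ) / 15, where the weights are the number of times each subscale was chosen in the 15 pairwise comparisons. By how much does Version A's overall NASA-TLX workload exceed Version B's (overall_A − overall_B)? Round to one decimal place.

0.3

Version A weighted sum = 1·20 + 3·12 + 1·9 + 5·71 + 4·82 + 1·8 = 20 + 36 + 9 + 355 + 328 + 8 = 756; overall_A = 756/15 = 50.4000.
Version B weighted sum = 1·16 + 3·6 + 1·18 + 5·71 + 4·85 + 1·5 = 16 + 18 + 18 + 355 + 340 + 5 = 752; overall_B = 752/15 = 50.1333.
Difference = 50.4000 − 50.1333 = 0.2667 ≈ 0.3.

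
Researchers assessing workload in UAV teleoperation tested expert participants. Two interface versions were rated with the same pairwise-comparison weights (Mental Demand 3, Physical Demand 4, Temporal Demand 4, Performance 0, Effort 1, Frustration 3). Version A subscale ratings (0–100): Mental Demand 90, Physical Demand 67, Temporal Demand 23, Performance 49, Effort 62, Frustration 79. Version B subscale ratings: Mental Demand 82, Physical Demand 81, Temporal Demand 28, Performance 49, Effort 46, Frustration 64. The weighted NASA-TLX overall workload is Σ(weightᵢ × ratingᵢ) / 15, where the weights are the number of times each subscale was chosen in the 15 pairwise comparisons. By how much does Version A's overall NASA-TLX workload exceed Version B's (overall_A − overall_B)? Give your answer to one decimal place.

Version A weighted sum = 3·90 + 4·67 + 4·23 + 0·49 + 1·62 + 3·79 = 270 + 268 + 92 + 0 + 62 + 237 = 929; overall_A = 929/15 = 61.9333.
Version B weighted sum = 3·82 + 4·81 + 4·28 + 0·49 + 1·46 + 3·64 = 246 + 324 + 112 + 0 + 46 + 192 = 920; overall_B = 920/15 = 61.3333.
Difference = 61.9333 − 61.3333 = 0.6000 ≈ 0.6.

0.6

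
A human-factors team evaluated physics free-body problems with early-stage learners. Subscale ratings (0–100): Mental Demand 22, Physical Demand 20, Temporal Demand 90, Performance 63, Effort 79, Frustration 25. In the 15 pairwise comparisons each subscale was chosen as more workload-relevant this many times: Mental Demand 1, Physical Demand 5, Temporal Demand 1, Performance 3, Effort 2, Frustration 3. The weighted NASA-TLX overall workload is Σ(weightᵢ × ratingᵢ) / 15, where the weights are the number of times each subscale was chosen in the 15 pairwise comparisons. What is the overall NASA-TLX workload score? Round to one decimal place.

42.3

The tallies are the weights (they sum to 15).
Weighted sum = 1·22 + 5·20 + 1·90 + 3·63 + 2·79 + 3·25
            = 22 + 100 + 90 + 189 + 158 + 75 = 634.
Overall workload = 634 / 15 = 42.2667 ≈ 42.3.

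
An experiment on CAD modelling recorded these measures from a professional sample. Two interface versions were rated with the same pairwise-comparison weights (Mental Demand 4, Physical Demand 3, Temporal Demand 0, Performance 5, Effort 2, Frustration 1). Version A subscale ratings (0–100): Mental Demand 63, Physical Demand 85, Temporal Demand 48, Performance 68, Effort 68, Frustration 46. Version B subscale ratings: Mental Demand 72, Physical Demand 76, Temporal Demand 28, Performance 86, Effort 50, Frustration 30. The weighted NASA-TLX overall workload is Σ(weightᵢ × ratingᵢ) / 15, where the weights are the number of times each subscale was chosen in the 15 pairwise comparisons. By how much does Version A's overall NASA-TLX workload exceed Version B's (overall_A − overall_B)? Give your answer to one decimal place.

Version A weighted sum = 4·63 + 3·85 + 0·48 + 5·68 + 2·68 + 1·46 = 252 + 255 + 0 + 340 + 136 + 46 = 1029; overall_A = 1029/15 = 68.6000.
Version B weighted sum = 4·72 + 3·76 + 0·28 + 5·86 + 2·50 + 1·30 = 288 + 228 + 0 + 430 + 100 + 30 = 1076; overall_B = 1076/15 = 71.7333.
Difference = 68.6000 − 71.7333 = -3.1333 ≈ -3.1.

-3.1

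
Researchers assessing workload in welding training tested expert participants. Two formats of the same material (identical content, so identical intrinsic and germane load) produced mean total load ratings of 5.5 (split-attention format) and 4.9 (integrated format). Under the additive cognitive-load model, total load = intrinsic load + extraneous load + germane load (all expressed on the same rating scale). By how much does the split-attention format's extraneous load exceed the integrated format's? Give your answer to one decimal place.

Intrinsic and germane load are equal across formats, so the difference in total load equals the difference in extraneous load.
Extraneous-load difference = 5.5 − 4.9 = 0.6.

0.6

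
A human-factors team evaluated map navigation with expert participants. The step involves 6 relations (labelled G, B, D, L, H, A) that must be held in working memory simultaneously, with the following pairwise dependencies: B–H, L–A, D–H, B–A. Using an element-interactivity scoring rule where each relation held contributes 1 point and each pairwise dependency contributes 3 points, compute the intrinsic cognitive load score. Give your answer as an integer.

18

Count of relations held simultaneously: 6.
Count of pairwise dependencies listed: 4.
Element contribution: 6 × 1 = 6.
Interaction contribution: 4 × 3 = 12.
Intrinsic load = 6 + 12 = 18.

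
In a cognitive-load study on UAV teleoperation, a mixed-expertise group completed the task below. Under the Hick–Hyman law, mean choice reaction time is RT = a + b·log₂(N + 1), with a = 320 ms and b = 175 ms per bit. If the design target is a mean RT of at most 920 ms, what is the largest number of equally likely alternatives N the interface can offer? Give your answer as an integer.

9

Set 320 + 175·log₂(N + 1) ≤ 920.
log₂(N + 1) ≤ (920 − 320) / 175 = 3.4286.
N + 1 ≤ 2^3.4286 = 10.7674.
N ≤ 9.7674, so the largest integer N is 9.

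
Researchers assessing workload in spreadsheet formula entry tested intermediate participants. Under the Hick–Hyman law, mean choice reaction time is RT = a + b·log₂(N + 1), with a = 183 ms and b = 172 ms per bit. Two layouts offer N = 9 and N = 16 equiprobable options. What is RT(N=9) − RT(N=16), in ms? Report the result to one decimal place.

RT(9) = 183 + 172·log₂(10) = 183 + 172·3.3219 = 754.3668 ms.
RT(16) = 183 + 172·log₂(17) = 183 + 172·4.0875 = 886.0500 ms.
Difference = 754.3668 − 886.0500 = -131.6832 ≈ -131.7 ms.

-131.7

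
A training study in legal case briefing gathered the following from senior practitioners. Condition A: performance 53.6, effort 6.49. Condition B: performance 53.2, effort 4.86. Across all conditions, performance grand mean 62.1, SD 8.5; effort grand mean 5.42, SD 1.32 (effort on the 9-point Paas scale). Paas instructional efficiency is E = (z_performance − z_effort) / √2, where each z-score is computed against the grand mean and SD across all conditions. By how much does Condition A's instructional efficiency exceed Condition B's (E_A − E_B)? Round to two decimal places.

-0.84

Condition A: z_P = (53.6 − 62.1)/8.5 = -1.0000; z_E = (6.49 − 5.42)/1.32 = 0.8106; E_A = (-1.0000 − 0.8106)/√2 = -1.2803.
Condition B: z_P = (53.2 − 62.1)/8.5 = -1.0471; z_E = (4.86 − 5.42)/1.32 = -0.4242; E_B = (-1.0471 − (-0.4242))/√2 = -0.4405.
E_A − E_B = -1.2803 − (-0.4405) = -0.8398 ≈ -0.84.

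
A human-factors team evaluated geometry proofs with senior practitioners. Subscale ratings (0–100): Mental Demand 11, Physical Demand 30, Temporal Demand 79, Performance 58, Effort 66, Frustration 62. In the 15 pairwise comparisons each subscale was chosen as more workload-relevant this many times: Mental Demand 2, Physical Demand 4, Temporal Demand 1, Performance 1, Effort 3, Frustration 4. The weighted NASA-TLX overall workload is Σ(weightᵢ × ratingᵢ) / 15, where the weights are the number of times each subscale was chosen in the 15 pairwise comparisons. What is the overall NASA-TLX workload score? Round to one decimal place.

The tallies are the weights (they sum to 15).
Weighted sum = 2·11 + 4·30 + 1·79 + 1·58 + 3·66 + 4·62
            = 22 + 120 + 79 + 58 + 198 + 248 = 725.
Overall workload = 725 / 15 = 48.3333 ≈ 48.3.

48.3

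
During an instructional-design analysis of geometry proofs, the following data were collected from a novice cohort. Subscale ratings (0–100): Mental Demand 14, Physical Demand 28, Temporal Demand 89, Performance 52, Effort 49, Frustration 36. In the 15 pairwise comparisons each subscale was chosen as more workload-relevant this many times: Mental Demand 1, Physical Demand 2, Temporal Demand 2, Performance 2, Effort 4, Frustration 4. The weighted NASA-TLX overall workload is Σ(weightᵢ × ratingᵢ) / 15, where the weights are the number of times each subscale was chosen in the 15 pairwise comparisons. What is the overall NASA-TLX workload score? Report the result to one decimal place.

The tallies are the weights (they sum to 15).
Weighted sum = 1·14 + 2·28 + 2·89 + 2·52 + 4·49 + 4·36
            = 14 + 56 + 178 + 104 + 196 + 144 = 692.
Overall workload = 692 / 15 = 46.1333 ≈ 46.1.

46.1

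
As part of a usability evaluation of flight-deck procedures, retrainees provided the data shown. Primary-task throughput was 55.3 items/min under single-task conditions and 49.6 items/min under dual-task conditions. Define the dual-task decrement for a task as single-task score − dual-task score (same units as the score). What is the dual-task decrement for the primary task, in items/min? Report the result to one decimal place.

Decrement = 55.3 − 49.6 = 5.7000 items/min ≈ 5.7 items/min.

5.7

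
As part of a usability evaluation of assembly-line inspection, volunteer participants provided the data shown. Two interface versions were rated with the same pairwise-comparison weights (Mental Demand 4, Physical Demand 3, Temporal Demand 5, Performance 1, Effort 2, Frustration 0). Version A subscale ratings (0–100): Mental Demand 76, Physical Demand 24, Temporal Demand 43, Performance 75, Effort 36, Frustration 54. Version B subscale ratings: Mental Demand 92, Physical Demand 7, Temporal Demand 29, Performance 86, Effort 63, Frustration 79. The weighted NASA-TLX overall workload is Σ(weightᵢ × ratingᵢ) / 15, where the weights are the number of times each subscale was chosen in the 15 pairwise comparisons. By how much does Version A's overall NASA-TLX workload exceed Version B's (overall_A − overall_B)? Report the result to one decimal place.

-0.5

Version A weighted sum = 4·76 + 3·24 + 5·43 + 1·75 + 2·36 + 0·54 = 304 + 72 + 215 + 75 + 72 + 0 = 738; overall_A = 738/15 = 49.2000.
Version B weighted sum = 4·92 + 3·7 + 5·29 + 1·86 + 2·63 + 0·79 = 368 + 21 + 145 + 86 + 126 + 0 = 746; overall_B = 746/15 = 49.7333.
Difference = 49.2000 − 49.7333 = -0.5333 ≈ -0.5.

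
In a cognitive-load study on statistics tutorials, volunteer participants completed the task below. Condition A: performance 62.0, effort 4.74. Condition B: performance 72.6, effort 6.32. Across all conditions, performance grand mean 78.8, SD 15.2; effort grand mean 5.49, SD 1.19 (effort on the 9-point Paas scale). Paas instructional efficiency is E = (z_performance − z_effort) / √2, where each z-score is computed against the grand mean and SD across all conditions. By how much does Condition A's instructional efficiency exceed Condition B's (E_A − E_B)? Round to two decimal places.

0.45

Condition A: z_P = (62.0 − 78.8)/15.2 = -1.1053; z_E = (4.74 − 5.49)/1.19 = -0.6303; E_A = (-1.1053 − (-0.6303))/√2 = -0.3359.
Condition B: z_P = (72.6 − 78.8)/15.2 = -0.4079; z_E = (6.32 − 5.49)/1.19 = 0.6975; E_B = (-0.4079 − 0.6975)/√2 = -0.7816.
E_A − E_B = -0.3359 − (-0.7816) = 0.4457 ≈ 0.45.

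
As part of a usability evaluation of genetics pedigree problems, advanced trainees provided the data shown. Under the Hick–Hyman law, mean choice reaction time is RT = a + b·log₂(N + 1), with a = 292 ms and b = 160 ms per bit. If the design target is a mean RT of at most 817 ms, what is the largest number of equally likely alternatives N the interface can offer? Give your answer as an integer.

Set 292 + 160·log₂(N + 1) ≤ 817.
log₂(N + 1) ≤ (817 − 292) / 160 = 3.2812.
N + 1 ≤ 2^3.2812 = 9.7216.
N ≤ 8.7216, so the largest integer N is 8.

8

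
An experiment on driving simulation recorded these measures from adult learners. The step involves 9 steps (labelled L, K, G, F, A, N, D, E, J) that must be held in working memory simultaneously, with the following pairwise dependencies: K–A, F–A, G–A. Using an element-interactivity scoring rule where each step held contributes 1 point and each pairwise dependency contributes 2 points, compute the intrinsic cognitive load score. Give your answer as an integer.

Count of steps held simultaneously: 9.
Count of pairwise dependencies listed: 3.
Element contribution: 9 × 1 = 9.
Interaction contribution: 3 × 2 = 6.
Intrinsic load = 9 + 6 = 15.

15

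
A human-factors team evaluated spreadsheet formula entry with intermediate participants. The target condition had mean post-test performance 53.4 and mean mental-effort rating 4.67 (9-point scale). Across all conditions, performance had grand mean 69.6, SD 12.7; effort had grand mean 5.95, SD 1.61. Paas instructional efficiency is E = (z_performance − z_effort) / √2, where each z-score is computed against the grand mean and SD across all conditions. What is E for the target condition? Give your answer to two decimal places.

-0.34

z_performance = (53.4 − 69.6) / 12.7 = -16.2000 / 12.7 = -1.2756.
z_effort = (4.67 − 5.95) / 1.61 = -1.2800 / 1.61 = -0.7950.
z_P − z_E = -1.2756 − (-0.7950) = -0.4806.
E = -0.4806 / √2 = -0.4806 / 1.41421 = -0.3398 ≈ -0.34.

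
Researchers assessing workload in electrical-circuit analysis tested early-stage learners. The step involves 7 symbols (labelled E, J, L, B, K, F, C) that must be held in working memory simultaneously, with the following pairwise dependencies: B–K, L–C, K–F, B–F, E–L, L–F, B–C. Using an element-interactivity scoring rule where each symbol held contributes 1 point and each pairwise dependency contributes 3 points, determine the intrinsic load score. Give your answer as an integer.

28

Count of symbols held simultaneously: 7.
Count of pairwise dependencies listed: 7.
Element contribution: 7 × 1 = 7.
Interaction contribution: 7 × 3 = 21.
Intrinsic load = 7 + 21 = 28.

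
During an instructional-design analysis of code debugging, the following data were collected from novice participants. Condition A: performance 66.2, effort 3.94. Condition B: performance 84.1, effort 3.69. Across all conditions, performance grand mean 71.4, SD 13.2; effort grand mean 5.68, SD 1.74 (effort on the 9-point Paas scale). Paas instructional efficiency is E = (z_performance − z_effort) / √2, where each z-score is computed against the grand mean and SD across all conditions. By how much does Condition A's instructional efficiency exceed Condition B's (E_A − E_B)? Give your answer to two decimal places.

-1.06

Condition A: z_P = (66.2 − 71.4)/13.2 = -0.3939; z_E = (3.94 − 5.68)/1.74 = -1.0000; E_A = (-0.3939 − (-1.0000))/√2 = 0.4286.
Condition B: z_P = (84.1 − 71.4)/13.2 = 0.9621; z_E = (3.69 − 5.68)/1.74 = -1.1437; E_B = (0.9621 − (-1.1437))/√2 = 1.4890.
E_A − E_B = 0.4286 − 1.4890 = -1.0604 ≈ -1.06.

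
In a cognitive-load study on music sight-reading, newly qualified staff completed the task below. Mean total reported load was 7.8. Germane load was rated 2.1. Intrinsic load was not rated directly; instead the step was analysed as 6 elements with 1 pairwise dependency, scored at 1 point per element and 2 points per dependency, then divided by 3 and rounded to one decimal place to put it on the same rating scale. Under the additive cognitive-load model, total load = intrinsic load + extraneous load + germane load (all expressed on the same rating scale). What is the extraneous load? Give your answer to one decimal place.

3.0

Intrinsic (element-interactivity): (6 × 1 + 1 × 2) / 3 = 8 / 3 = 2.6667 → 2.7.
extraneous load = total − intrinsic − germane
             = 7.8 − 2.7 − 2.1 = 3.0.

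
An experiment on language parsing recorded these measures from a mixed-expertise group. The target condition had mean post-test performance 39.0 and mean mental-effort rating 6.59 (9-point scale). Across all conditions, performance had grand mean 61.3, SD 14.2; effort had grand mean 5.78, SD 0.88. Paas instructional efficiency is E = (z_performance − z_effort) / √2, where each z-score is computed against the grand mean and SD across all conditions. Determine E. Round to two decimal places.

-1.76

z_performance = (39.0 − 61.3) / 14.2 = -22.3000 / 14.2 = -1.5704.
z_effort = (6.59 − 5.78) / 0.88 = 0.8100 / 0.88 = 0.9205.
z_P − z_E = -1.5704 − 0.9205 = -2.4909.
E = -2.4909 / √2 = -2.4909 / 1.41421 = -1.7613 ≈ -1.76.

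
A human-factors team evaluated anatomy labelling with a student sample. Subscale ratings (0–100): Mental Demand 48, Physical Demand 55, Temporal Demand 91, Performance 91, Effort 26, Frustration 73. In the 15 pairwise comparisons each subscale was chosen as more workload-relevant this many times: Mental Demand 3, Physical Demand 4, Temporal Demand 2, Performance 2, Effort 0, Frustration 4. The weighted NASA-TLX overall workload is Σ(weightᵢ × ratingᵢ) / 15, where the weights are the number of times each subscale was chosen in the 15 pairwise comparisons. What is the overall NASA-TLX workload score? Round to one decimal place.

The tallies are the weights (they sum to 15).
Weighted sum = 3·48 + 4·55 + 2·91 + 2·91 + 0·26 + 4·73
            = 144 + 220 + 182 + 182 + 0 + 292 = 1020.
Overall workload = 1020 / 15 = 68.0000 ≈ 68.0.

68.0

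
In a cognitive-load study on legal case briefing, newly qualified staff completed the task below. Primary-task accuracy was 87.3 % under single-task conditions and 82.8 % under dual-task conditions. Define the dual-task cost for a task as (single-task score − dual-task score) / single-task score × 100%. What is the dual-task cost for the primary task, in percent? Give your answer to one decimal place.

5.2

Cost = (87.3 − 82.8) / 87.3 × 100%
     = 4.5000 / 87.3 × 100% = 5.1546%.
≈ 5.2%.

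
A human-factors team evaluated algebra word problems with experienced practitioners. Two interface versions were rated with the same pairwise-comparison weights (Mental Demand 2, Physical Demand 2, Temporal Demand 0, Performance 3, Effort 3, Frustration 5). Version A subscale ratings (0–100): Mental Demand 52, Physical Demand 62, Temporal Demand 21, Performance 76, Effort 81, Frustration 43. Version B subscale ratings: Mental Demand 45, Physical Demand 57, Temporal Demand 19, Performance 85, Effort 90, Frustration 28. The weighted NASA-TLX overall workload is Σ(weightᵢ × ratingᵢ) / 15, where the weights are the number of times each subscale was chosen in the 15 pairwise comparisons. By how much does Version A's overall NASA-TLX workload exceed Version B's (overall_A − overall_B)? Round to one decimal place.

3.0

Version A weighted sum = 2·52 + 2·62 + 0·21 + 3·76 + 3·81 + 5·43 = 104 + 124 + 0 + 228 + 243 + 215 = 914; overall_A = 914/15 = 60.9333.
Version B weighted sum = 2·45 + 2·57 + 0·19 + 3·85 + 3·90 + 5·28 = 90 + 114 + 0 + 255 + 270 + 140 = 869; overall_B = 869/15 = 57.9333.
Difference = 60.9333 − 57.9333 = 3.0000 ≈ 3.0.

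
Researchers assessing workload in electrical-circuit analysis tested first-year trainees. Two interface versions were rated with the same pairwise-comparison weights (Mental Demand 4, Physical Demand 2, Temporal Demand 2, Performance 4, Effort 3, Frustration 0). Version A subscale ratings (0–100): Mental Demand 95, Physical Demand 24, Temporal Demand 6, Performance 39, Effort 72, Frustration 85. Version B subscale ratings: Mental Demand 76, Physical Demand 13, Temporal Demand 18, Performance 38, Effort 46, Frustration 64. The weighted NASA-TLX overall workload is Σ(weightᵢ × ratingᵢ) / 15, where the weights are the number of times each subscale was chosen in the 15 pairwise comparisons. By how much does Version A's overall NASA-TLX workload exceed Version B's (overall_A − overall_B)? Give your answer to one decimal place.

10.4

Version A weighted sum = 4·95 + 2·24 + 2·6 + 4·39 + 3·72 + 0·85 = 380 + 48 + 12 + 156 + 216 + 0 = 812; overall_A = 812/15 = 54.1333.
Version B weighted sum = 4·76 + 2·13 + 2·18 + 4·38 + 3·46 + 0·64 = 304 + 26 + 36 + 152 + 138 + 0 = 656; overall_B = 656/15 = 43.7333.
Difference = 54.1333 − 43.7333 = 10.4000 ≈ 10.4.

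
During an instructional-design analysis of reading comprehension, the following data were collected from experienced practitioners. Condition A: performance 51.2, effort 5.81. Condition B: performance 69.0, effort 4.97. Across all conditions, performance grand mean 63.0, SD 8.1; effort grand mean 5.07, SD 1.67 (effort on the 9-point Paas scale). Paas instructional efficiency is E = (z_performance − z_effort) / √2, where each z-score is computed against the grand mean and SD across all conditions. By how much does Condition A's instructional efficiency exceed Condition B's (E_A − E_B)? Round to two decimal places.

Condition A: z_P = (51.2 − 63.0)/8.1 = -1.4568; z_E = (5.81 − 5.07)/1.67 = 0.4431; E_A = (-1.4568 − 0.4431)/√2 = -1.3434.
Condition B: z_P = (69.0 − 63.0)/8.1 = 0.7407; z_E = (4.97 − 5.07)/1.67 = -0.0599; E_B = (0.7407 − (-0.0599))/√2 = 0.5661.
E_A − E_B = -1.3434 − 0.5661 = -1.9095 ≈ -1.91.

-1.91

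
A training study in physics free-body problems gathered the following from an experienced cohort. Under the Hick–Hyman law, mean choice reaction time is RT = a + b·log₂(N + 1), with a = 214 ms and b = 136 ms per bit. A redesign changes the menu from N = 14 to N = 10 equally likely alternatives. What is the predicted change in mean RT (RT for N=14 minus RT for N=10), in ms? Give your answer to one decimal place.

RT(14) = 214 + 136·log₂(15) = 214 + 136·3.9069 = 745.3384 ms.
RT(10) = 214 + 136·log₂(11) = 214 + 136·3.4594 = 684.4784 ms.
Difference = 745.3384 − 684.4784 = 60.8600 ≈ 60.9 ms.

60.9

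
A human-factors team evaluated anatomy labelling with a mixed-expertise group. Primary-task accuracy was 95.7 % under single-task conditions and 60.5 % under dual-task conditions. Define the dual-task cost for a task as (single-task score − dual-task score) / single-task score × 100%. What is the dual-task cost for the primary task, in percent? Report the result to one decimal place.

36.8

Cost = (95.7 − 60.5) / 95.7 × 100%
     = 35.2000 / 95.7 × 100% = 36.7816%.
≈ 36.8%.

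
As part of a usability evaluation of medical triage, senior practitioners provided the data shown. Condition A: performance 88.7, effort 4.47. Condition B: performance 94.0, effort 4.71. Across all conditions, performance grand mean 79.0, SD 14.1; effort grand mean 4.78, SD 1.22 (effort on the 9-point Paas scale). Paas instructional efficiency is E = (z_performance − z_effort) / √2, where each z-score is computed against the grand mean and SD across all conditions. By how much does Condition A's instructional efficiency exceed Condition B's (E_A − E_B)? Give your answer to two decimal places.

Condition A: z_P = (88.7 − 79.0)/14.1 = 0.6879; z_E = (4.47 − 4.78)/1.22 = -0.2541; E_A = (0.6879 − (-0.2541))/√2 = 0.6661.
Condition B: z_P = (94.0 − 79.0)/14.1 = 1.0638; z_E = (4.71 − 4.78)/1.22 = -0.0574; E_B = (1.0638 − (-0.0574))/√2 = 0.7928.
E_A − E_B = 0.6661 − 0.7928 = -0.1267 ≈ -0.13.

-0.13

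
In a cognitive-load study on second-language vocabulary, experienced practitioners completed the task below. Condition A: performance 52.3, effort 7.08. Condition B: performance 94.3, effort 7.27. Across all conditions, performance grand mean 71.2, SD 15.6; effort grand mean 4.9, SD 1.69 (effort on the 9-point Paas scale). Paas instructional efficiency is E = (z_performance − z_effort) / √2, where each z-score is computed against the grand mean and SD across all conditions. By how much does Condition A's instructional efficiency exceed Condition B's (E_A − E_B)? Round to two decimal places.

-1.82

Condition A: z_P = (52.3 − 71.2)/15.6 = -1.2115; z_E = (7.08 − 4.9)/1.69 = 1.2899; E_A = (-1.2115 − 1.2899)/√2 = -1.7688.
Condition B: z_P = (94.3 − 71.2)/15.6 = 1.4808; z_E = (7.27 − 4.9)/1.69 = 1.4024; E_B = (1.4808 − 1.4024)/√2 = 0.0554.
E_A − E_B = -1.7688 − 0.0554 = -1.8242 ≈ -1.82.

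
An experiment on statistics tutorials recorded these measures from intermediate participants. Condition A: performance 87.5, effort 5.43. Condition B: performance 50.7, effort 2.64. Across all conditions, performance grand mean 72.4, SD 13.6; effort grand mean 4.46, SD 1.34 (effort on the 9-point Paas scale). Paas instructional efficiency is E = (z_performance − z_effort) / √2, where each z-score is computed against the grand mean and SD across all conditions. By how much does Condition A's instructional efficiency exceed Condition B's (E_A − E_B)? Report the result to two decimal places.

Condition A: z_P = (87.5 − 72.4)/13.6 = 1.1103; z_E = (5.43 − 4.46)/1.34 = 0.7239; E_A = (1.1103 − 0.7239)/√2 = 0.2732.
Condition B: z_P = (50.7 − 72.4)/13.6 = -1.5956; z_E = (2.64 − 4.46)/1.34 = -1.3582; E_B = (-1.5956 − (-1.3582))/√2 = -0.1679.
E_A − E_B = 0.2732 − (-0.1679) = 0.4411 ≈ 0.44.

0.44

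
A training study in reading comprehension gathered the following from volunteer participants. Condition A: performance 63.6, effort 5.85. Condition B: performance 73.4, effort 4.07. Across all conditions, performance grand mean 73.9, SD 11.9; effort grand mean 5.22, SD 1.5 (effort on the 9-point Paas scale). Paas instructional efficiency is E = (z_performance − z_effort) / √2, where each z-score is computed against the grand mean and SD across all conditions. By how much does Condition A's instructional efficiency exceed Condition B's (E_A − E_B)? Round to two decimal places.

Condition A: z_P = (63.6 − 73.9)/11.9 = -0.8655; z_E = (5.85 − 5.22)/1.5 = 0.4200; E_A = (-0.8655 − 0.4200)/√2 = -0.9090.
Condition B: z_P = (73.4 − 73.9)/11.9 = -0.0420; z_E = (4.07 − 5.22)/1.5 = -0.7667; E_B = (-0.0420 − (-0.7667))/√2 = 0.5124.
E_A − E_B = -0.9090 − 0.5124 = -1.4214 ≈ -1.42.

-1.42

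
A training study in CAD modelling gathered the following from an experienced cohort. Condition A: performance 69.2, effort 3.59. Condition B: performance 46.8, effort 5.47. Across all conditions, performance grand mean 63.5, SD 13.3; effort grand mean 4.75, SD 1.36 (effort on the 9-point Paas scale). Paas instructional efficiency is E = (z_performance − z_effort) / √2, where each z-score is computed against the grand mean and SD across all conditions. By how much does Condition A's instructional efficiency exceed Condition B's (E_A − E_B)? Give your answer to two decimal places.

2.17

Condition A: z_P = (69.2 − 63.5)/13.3 = 0.4286; z_E = (3.59 − 4.75)/1.36 = -0.8529; E_A = (0.4286 − (-0.8529))/√2 = 0.9062.
Condition B: z_P = (46.8 − 63.5)/13.3 = -1.2556; z_E = (5.47 − 4.75)/1.36 = 0.5294; E_B = (-1.2556 − 0.5294)/√2 = -1.2622.
E_A − E_B = 0.9062 − (-1.2622) = 2.1684 ≈ 2.17.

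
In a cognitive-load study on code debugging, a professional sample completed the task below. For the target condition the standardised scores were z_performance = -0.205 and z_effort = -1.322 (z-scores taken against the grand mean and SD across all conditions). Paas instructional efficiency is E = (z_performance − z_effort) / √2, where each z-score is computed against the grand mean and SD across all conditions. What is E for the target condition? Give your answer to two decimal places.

0.79

z_P − z_E = -0.205 − (-1.322) = 1.1170.
E = 1.1170 / √2 = 1.1170 / 1.41421 = 0.7898 ≈ 0.79.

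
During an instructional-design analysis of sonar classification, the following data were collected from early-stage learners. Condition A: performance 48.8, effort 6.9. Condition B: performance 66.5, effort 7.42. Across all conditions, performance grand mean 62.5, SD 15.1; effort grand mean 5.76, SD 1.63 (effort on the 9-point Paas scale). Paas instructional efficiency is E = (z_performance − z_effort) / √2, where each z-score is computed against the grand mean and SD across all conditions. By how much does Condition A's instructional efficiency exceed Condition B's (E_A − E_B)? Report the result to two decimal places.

-0.60

Condition A: z_P = (48.8 − 62.5)/15.1 = -0.9073; z_E = (6.9 − 5.76)/1.63 = 0.6994; E_A = (-0.9073 − 0.6994)/√2 = -1.1361.
Condition B: z_P = (66.5 − 62.5)/15.1 = 0.2649; z_E = (7.42 − 5.76)/1.63 = 1.0184; E_B = (0.2649 − 1.0184)/√2 = -0.5328.
E_A − E_B = -1.1361 − (-0.5328) = -0.6033 ≈ -0.60.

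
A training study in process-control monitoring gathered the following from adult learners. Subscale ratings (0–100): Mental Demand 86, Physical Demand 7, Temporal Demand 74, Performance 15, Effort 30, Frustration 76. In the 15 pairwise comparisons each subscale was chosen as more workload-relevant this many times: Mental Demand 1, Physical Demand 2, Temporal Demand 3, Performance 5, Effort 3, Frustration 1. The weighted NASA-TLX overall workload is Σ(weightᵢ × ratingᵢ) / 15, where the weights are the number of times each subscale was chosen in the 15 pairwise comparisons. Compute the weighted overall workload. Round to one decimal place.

The tallies are the weights (they sum to 15).
Weighted sum = 1·86 + 2·7 + 3·74 + 5·15 + 3·30 + 1·76
            = 86 + 14 + 222 + 75 + 90 + 76 = 563.
Overall workload = 563 / 15 = 37.5333 ≈ 37.5.

37.5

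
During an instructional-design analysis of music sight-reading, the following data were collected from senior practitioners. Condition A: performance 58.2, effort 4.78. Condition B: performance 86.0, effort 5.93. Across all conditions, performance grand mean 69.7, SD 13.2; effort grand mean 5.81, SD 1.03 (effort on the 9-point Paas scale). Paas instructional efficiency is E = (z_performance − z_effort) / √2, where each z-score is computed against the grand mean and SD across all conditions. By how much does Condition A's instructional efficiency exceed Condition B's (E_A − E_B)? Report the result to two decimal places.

Condition A: z_P = (58.2 − 69.7)/13.2 = -0.8712; z_E = (4.78 − 5.81)/1.03 = -1.0000; E_A = (-0.8712 − (-1.0000))/√2 = 0.0911.
Condition B: z_P = (86.0 − 69.7)/13.2 = 1.2348; z_E = (5.93 − 5.81)/1.03 = 0.1165; E_B = (1.2348 − 0.1165)/√2 = 0.7908.
E_A − E_B = 0.0911 − 0.7908 = -0.6997 ≈ -0.70.

-0.70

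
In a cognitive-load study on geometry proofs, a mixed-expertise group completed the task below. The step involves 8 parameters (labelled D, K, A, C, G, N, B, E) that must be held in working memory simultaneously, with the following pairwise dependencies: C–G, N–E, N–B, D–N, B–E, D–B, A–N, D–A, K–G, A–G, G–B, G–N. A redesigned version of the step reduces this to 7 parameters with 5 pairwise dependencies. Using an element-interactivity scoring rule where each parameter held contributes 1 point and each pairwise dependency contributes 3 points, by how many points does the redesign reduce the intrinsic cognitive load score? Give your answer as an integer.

Original: 8 × 1 + 12 × 3 = 8 + 36 = 44.
Redesigned: 7 × 1 + 5 × 3 = 7 + 15 = 22.
Reduction = 44 − 22 = 22.

22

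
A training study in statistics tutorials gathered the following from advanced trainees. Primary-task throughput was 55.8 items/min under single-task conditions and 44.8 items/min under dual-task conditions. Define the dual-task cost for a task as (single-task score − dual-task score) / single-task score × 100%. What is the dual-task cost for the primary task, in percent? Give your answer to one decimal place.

19.7

Cost = (55.8 − 44.8) / 55.8 × 100%
     = 11.0000 / 55.8 × 100% = 19.7133%.
≈ 19.7%.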